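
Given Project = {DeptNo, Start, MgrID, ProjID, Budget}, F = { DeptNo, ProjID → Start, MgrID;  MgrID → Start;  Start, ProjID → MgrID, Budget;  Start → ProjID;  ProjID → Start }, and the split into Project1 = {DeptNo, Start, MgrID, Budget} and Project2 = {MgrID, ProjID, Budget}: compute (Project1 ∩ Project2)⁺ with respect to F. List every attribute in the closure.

Start, MgrID, ProjID, Budget

Project1 ∩ Project2 = {MgrID, Budget}.
MgrID → Start applies, adding Start
Start → ProjID applies, adding ProjID
Closure: {Start, MgrID, ProjID, Budget}.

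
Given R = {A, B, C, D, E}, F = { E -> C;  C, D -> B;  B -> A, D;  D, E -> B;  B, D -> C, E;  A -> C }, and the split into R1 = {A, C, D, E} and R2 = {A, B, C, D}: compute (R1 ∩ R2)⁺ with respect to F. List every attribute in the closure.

A, B, C, D, E

R1 ∩ R2 = {A, C, D}.
C, D → B applies, adding B
B, D → C, E applies, adding E
Closure: {A, B, C, D, E}.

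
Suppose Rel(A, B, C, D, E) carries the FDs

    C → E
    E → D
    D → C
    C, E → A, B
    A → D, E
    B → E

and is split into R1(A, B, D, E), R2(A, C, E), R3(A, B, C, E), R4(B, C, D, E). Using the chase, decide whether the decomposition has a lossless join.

Chase test. Columns are A, B, C, D, E; row i has aⱼ where attribute j ∈ Ri, else bᵢⱼ.
Initial tableau (one row per fragment):
  row 1: a1 a2 b13 a4 a5
  row 2: a1 b22 a3 b24 a5
  row 3: a1 a2 a3 b34 a5
  row 4: b41 a2 a3 a4 a5
Rows 1 and 2 agree on E; apply E→D and equate their D entries.
Rows 1 and 3 agree on E; apply E→D and equate their D entries.
Rows 1 and 2 agree on D; apply D→C and equate their C entries.
Rows 1 and 2 agree on C, E; apply C, E→A, B and equate their A, B entries.
Rows 1 and 4 agree on C, E; apply C, E→A, B and equate their A, B entries.
Row 1 is now all distinguished symbols — the join is lossless.

Yes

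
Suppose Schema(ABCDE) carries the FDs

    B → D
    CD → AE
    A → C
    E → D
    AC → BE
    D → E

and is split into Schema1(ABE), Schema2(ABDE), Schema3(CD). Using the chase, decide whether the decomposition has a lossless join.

Chase test. Columns are ABCDE; row i has aⱼ where attribute j ∈ Schemai, else bᵢⱼ.
Initial tableau (one row per fragment):
  row 1: a1 a2 b13 b14 a5
  row 2: a1 a2 b23 a4 a5
  row 3: b31 b32 a3 a4 b35
Rows 1 and 2 agree on B; apply B→D and equate their D entries.
Rows 1 and 2 agree on A; apply A→C and equate their C entries.
Rows 1 and 3 agree on D; apply D→E and equate their E entries.
No row becomes fully distinguished — the join is lossy.

No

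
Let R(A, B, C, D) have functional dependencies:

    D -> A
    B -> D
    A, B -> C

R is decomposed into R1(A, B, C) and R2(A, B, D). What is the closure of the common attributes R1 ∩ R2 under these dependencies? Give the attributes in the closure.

A, B, C, D

R1 ∩ R2 = {A, B}.
B → D applies, adding D
A, B → C applies, adding C
Closure: {A, B, C, D}.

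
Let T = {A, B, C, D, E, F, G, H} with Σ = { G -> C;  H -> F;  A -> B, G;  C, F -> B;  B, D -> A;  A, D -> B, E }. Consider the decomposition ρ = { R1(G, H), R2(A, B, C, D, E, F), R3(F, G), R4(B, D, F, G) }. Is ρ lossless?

Chase test. Columns are A, B, C, D, E, F, G, H; row i has aⱼ where attribute j ∈ Ri, else bᵢⱼ.
Initial tableau (one row per fragment):
  row 1: b11 b12 b13 b14 b15 b16 a7 a8
  row 2: a1 a2 a3 a4 a5 a6 b27 b28
  row 3: b31 b32 b33 b34 b35 a6 a7 b38
  row 4: b41 a2 b43 a4 b45 a6 a7 b48
Rows 1 and 3 agree on G; apply G→C and equate their C entries.
Rows 1 and 4 agree on G; apply G→C and equate their C entries.
Rows 3 and 4 agree on C, F; apply C, F→B and equate their B entries.
Rows 2 and 4 agree on B, D; apply B, D→A and equate their A entries.
Rows 2 and 4 agree on A, D; apply A, D→B, E and equate their B, E entries.
Rows 2 and 4 agree on A; apply A→B, G and equate their B, G entries.
Rows 1 and 2 agree on G; apply G→C and equate their C entries.
No row becomes fully distinguished — the join is lossy.

No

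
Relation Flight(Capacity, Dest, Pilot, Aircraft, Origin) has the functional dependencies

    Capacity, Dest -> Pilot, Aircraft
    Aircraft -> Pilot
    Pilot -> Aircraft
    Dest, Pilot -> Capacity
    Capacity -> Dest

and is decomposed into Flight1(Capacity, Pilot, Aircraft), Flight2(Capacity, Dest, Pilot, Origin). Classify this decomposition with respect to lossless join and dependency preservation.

lossless and dependency-preserving

Lossless test: (Capacity, Pilot)⁺ = {Capacity, Dest, Pilot, Aircraft}, which contains all of one fragment — lossless.
Dependency preservation: Capacity, Dest → Pilot, Aircraft is not contained in any single fragment, but the restricted closure of its left-hand side across the fragments still reaches the right-hand side; the remaining FDs each lie inside some fragment. All dependencies are preserved.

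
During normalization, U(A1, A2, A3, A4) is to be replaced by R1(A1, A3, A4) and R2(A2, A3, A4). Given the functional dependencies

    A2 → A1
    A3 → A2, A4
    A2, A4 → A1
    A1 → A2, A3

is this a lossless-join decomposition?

Common attributes: R1 ∩ R2 = {A3, A4}.
Closure of {A3, A4}: A3 → A2, A4 applies, adding A2; A2, A4 → A1 applies, adding A1. So (A3, A4)⁺ = {A1, A2, A3, A4}.
This closure contains every attribute of R1, so R1 ∩ R2 → R1. The join is lossless.

Yes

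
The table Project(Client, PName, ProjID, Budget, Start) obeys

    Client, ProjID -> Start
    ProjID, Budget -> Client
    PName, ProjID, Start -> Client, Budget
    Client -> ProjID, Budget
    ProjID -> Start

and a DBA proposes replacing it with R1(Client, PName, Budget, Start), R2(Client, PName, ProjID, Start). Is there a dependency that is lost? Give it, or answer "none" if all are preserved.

Check ProjID, Budget → Client: no single fragment contains all of {Client, ProjID, Budget}, and the restricted closure of {ProjID, Budget} across the fragments never reaches {Client}.
Client, ProjID → Start is preserved.
PName, ProjID, Start → Client, Budget is preserved.
Client → ProjID, Budget is preserved.
ProjID → Start is preserved.

ProjID, Budget -> Client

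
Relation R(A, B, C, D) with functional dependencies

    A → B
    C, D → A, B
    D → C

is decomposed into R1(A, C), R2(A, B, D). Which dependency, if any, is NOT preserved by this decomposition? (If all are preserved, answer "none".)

Check D → C: no single fragment contains all of {C, D}, and the restricted closure of {D} across the fragments never reaches {C}.
A → B is preserved.
C, D → A, B is preserved.

D → C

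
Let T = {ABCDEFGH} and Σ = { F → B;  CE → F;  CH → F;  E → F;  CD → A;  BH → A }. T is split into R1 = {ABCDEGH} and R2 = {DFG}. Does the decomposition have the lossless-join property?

No

Common attributes: R1 ∩ R2 = {DG}.
No dependency enlarges {DG}, so (DG)⁺ = {DG}.
The closure contains neither all of R1 = {ABCDEGH} nor all of R2 = {DFG}, so the common attributes are not a superkey of either fragment. The join is lossy.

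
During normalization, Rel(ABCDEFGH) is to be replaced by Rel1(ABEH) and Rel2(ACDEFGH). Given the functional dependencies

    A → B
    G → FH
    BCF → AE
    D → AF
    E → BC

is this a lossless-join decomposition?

Yes

Common attributes: Rel1 ∩ Rel2 = {AEH}.
Closure of {AEH}: A → B applies, adding B; E → BC applies, adding C. So (AEH)⁺ = {ABCEH}.
This closure contains every attribute of Rel1, so Rel1 ∩ Rel2 → Rel1. The join is lossless.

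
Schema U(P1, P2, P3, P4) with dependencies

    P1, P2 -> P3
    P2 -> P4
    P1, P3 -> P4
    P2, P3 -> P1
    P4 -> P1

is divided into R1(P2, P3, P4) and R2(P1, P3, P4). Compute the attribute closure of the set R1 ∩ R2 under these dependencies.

P1, P3, P4

R1 ∩ R2 = {P3, P4}.
P4 → P1 applies, adding P1
Closure: {P1, P3, P4}.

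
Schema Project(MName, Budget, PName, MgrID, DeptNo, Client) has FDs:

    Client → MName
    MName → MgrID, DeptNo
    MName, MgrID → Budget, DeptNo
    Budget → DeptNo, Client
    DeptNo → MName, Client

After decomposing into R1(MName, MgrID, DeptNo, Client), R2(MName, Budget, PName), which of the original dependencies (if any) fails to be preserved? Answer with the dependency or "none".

none

Client → MName lies within R1.
MName → MgrID, DeptNo lies within R1.
MName, MgrID → Budget, DeptNo: restricted closure across fragments reaches Budget, DeptNo.
Budget → DeptNo, Client: restricted closure across fragments reaches DeptNo, Client.
DeptNo → MName, Client lies within R1.
Every dependency is enforceable on the fragments, so the decomposition is dependency-preserving.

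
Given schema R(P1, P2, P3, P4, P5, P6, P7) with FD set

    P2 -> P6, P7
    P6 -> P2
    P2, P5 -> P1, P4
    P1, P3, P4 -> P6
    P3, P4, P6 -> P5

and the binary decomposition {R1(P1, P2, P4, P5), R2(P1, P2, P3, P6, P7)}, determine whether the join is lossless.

No

Common attributes: R1 ∩ R2 = {P1, P2}.
Closure of {P1, P2}: P2 → P6, P7 applies, adding P6, P7. So (P1, P2)⁺ = {P1, P2, P6, P7}.
The closure contains neither all of R1 = {P1, P2, P4, P5} nor all of R2 = {P1, P2, P3, P6, P7}, so the common attributes are not a superkey of either fragment. The join is lossy.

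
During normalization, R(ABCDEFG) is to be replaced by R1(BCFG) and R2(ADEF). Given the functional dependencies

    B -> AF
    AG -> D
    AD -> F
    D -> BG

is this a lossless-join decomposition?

No

Common attributes: R1 ∩ R2 = {F}.
No dependency enlarges {F}, so (F)⁺ = {F}.
The closure contains neither all of R1 = {BCFG} nor all of R2 = {ADEF}, so the common attributes are not a superkey of either fragment. The join is lossy.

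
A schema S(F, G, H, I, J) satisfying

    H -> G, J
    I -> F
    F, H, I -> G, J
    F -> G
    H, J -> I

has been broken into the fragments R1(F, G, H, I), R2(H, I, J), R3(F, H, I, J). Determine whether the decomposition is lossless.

Chase test. Columns are F, G, H, I, J; row i has aⱼ where attribute j ∈ Ri, else bᵢⱼ.
Initial tableau (one row per fragment):
  row 1: a1 a2 a3 a4 b15
  row 2: b21 b22 a3 a4 a5
  row 3: a1 b32 a3 a4 a5
Rows 1 and 2 agree on H; apply H→G, J and equate their G, J entries.
Rows 1 and 3 agree on H; apply H→G, J and equate their G, J entries.
Rows 1 and 2 agree on I; apply I→F and equate their F entries.
Row 1 is now all distinguished symbols — the join is lossless.

Yes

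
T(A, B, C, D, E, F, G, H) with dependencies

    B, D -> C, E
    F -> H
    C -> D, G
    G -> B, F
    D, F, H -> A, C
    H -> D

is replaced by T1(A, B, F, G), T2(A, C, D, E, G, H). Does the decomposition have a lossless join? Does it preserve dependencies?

lossless but not dependency-preserving

Lossless test: (A, G)⁺ = {A, B, C, D, E, F, G, H}, which contains all of one fragment — lossless.
Dependency preservation: the restricted closure of {B, D} across the fragments never reaches {C, E}, so B, D → C, E cannot be enforced without a join — not preserved.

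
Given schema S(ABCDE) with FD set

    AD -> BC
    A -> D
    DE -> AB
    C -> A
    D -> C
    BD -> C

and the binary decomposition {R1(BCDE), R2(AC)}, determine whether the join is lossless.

Common attributes: R1 ∩ R2 = {C}.
Closure of {C}: C → A applies, adding A; A → D applies, adding D; AD → BC applies, adding B. So (C)⁺ = {ABCD}.
This closure contains every attribute of R2, so R1 ∩ R2 → R2. The join is lossless.

Yes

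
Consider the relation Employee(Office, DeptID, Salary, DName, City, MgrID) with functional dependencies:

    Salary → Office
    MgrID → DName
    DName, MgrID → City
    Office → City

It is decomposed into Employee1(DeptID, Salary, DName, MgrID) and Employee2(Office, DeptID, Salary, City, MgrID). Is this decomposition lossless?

Yes

Common attributes: Employee1 ∩ Employee2 = {DeptID, Salary, MgrID}.
Closure of {DeptID, Salary, MgrID}: Salary → Office applies, adding Office; MgrID → DName applies, adding DName; DName, MgrID → City applies, adding City. So (DeptID, Salary, MgrID)⁺ = {Office, DeptID, Salary, DName, City, MgrID}.
This closure contains every attribute of Employee1, so Employee1 ∩ Employee2 → Employee1. The join is lossless.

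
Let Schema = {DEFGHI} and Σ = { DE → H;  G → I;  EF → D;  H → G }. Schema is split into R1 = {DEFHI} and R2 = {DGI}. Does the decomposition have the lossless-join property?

Common attributes: R1 ∩ R2 = {DI}.
No dependency enlarges {DI}, so (DI)⁺ = {DI}.
The closure contains neither all of R1 = {DEFHI} nor all of R2 = {DGI}, so the common attributes are not a superkey of either fragment. The join is lossy.

No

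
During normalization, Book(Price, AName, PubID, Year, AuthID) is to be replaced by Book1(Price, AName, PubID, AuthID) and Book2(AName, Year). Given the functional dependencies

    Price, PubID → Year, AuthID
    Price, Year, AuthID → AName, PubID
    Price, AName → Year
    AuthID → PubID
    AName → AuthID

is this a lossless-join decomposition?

No

Common attributes: Book1 ∩ Book2 = {AName}.
Closure of {AName}: AName → AuthID applies, adding AuthID; AuthID → PubID applies, adding PubID. So (AName)⁺ = {AName, PubID, AuthID}.
The closure contains neither all of Book1 = {Price, AName, PubID, AuthID} nor all of Book2 = {AName, Year}, so the common attributes are not a superkey of either fragment. The join is lossy.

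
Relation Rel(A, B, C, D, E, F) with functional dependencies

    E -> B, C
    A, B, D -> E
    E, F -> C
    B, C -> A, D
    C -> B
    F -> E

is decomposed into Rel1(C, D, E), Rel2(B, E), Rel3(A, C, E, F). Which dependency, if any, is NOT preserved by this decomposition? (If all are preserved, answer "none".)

A, B, D -> E

Check A, B, D → E: no single fragment contains all of {A, B, D, E}, and the restricted closure of {A, B, D} across the fragments never reaches {E}.
E → B, C is preserved.
E, F → C is preserved.
B, C → A, D is preserved.
C → B is preserved.
F → E is preserved.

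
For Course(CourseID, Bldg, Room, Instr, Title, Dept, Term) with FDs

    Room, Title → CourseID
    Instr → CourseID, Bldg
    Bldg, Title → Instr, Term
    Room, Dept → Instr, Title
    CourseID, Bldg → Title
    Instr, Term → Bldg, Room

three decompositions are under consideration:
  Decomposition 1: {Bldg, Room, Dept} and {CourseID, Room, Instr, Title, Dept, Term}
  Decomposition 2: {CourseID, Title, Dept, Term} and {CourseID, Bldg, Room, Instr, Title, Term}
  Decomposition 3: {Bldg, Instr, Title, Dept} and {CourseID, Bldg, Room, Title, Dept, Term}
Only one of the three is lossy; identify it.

Decomposition 2

Decomposition 1: common = {Room, Dept}, closure = {CourseID, Bldg, Room, Instr, Title, Dept, Term} → lossless.
Decomposition 2: common = {CourseID, Title, Term}, closure = {CourseID, Title, Term} → lossy.
Decomposition 3: common = {Bldg, Title, Dept}, closure = {CourseID, Bldg, Room, Instr, Title, Dept, Term} → lossless.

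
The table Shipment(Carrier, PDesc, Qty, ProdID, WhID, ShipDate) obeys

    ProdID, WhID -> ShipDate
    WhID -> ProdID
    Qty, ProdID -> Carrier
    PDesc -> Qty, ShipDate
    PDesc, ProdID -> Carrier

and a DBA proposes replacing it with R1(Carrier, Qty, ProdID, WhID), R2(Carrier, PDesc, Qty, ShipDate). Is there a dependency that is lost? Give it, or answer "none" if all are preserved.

Check ProdID, WhID → ShipDate: no single fragment contains all of {ProdID, WhID, ShipDate}, and the restricted closure of {ProdID, WhID} across the fragments never reaches {ShipDate}.
WhID → ProdID is preserved.
Qty, ProdID → Carrier is preserved.
PDesc → Qty, ShipDate is preserved.
PDesc, ProdID → Carrier is preserved.

ProdID, WhID -> ShipDate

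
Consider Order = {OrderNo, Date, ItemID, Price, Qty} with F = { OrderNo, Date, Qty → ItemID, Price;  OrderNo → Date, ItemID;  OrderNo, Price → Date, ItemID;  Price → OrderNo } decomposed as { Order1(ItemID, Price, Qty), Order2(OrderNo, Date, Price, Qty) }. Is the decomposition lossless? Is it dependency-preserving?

lossless but not dependency-preserving

Lossless test: (Price, Qty)⁺ = {OrderNo, Date, ItemID, Price, Qty}, which contains all of one fragment — lossless.
Dependency preservation: the restricted closure of {OrderNo} across the fragments never reaches {Date, ItemID}, so OrderNo → Date, ItemID cannot be enforced without a join — not preserved.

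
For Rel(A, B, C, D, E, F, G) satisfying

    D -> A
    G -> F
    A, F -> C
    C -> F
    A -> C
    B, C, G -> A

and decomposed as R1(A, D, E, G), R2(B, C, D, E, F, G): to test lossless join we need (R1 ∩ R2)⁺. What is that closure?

A, C, D, E, F, G

R1 ∩ R2 = {D, E, G}.
D → A applies, adding A
G → F applies, adding F
A, F → C applies, adding C
Closure: {A, C, D, E, F, G}.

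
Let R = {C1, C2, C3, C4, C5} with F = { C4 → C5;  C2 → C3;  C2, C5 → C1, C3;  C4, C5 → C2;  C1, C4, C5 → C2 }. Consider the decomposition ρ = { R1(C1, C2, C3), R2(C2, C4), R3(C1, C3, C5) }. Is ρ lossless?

No

Chase test. Columns are C1, C2, C3, C4, C5; row i has aⱼ where attribute j ∈ Ri, else bᵢⱼ.
Initial tableau (one row per fragment):
  row 1: a1 a2 a3 b14 b15
  row 2: b21 a2 b23 a4 b25
  row 3: a1 b32 a3 b34 a5
Rows 1 and 2 agree on C2; apply C2→C3 and equate their C3 entries.
No row becomes fully distinguished — the join is lossy.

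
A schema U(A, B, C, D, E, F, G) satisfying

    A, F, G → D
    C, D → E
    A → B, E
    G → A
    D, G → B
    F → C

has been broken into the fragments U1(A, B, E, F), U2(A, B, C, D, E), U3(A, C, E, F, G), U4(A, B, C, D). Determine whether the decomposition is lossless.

No

Chase test. Columns are A, B, C, D, E, F, G; row i has aⱼ where attribute j ∈ Ui, else bᵢⱼ.
Initial tableau (one row per fragment):
  row 1: a1 a2 b13 b14 a5 a6 b17
  row 2: a1 a2 a3 a4 a5 b26 b27
  row 3: a1 b32 a3 b34 a5 a6 a7
  row 4: a1 a2 a3 a4 b45 b46 b47
Rows 2 and 4 agree on C, D; apply C, D→E and equate their E entries.
Rows 1 and 3 agree on A; apply A→B, E and equate their B, E entries.
Rows 1 and 3 agree on F; apply F→C and equate their C entries.
No row becomes fully distinguished — the join is lossy.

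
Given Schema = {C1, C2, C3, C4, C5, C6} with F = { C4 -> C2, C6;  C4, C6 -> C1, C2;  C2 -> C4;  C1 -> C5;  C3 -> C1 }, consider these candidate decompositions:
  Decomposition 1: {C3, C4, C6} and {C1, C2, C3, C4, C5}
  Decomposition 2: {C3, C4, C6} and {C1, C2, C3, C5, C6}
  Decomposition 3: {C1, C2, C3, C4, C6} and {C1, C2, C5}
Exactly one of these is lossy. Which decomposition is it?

Decomposition 2

Decomposition 1: common = {C3, C4}, closure = {C1, C2, C3, C4, C5, C6} → lossless.
Decomposition 2: common = {C3, C6}, closure = {C1, C3, C5, C6} → lossy.
Decomposition 3: common = {C1, C2}, closure = {C1, C2, C4, C5, C6} → lossless.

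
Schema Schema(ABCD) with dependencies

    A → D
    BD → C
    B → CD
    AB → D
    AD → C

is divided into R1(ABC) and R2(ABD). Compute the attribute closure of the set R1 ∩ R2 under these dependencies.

ABCD

R1 ∩ R2 = {AB}.
A → D applies, adding D
BD → C applies, adding C
Closure: {ABCD}.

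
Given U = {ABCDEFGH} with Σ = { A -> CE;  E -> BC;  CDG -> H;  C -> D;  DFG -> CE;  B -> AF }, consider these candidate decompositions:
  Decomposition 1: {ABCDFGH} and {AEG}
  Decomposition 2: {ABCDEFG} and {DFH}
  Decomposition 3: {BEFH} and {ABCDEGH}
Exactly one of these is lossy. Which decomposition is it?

Decomposition 1: common = {AG}, closure = {ABCDEFGH} → lossless.
Decomposition 2: common = {DF}, closure = {DF} → lossy.
Decomposition 3: common = {BEH}, closure = {ABCDEFH} → lossless.

Decomposition 2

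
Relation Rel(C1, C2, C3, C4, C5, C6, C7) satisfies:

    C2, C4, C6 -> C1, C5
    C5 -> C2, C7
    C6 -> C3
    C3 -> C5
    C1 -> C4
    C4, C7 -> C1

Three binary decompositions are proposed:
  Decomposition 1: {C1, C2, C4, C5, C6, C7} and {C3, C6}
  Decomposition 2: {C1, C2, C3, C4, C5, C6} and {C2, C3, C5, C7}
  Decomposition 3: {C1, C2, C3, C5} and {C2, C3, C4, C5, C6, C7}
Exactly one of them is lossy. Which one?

Decomposition 1: common = {C6}, closure = {C2, C3, C5, C6, C7} → lossless.
Decomposition 2: common = {C2, C3, C5}, closure = {C2, C3, C5, C7} → lossless.
Decomposition 3: common = {C2, C3, C5}, closure = {C2, C3, C5, C7} → lossy.

Decomposition 3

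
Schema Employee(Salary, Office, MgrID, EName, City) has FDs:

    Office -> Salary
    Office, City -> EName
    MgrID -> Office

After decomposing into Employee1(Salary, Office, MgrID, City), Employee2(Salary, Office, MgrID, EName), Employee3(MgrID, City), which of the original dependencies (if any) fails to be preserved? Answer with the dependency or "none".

Check Office, City → EName: no single fragment contains all of {Office, EName, City}, and the restricted closure of {Office, City} across the fragments never reaches {EName}.
Office → Salary is preserved.
MgrID → Office is preserved.

Office, City -> EName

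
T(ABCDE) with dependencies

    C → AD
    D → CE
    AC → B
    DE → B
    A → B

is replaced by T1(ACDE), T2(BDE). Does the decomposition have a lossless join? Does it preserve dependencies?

Lossless test: (DE)⁺ = {ABCDE}, which contains all of one fragment — lossless.
Dependency preservation: the restricted closure of {A} across the fragments never reaches {B}, so A → B cannot be enforced without a join — not preserved.

lossless but not dependency-preserving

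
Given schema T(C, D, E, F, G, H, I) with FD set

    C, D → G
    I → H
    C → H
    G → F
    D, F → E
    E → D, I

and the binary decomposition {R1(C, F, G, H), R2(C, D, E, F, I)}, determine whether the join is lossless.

Common attributes: R1 ∩ R2 = {C, F}.
Closure of {C, F}: C → H applies, adding H. So (C, F)⁺ = {C, F, H}.
The closure contains neither all of R1 = {C, F, G, H} nor all of R2 = {C, D, E, F, I}, so the common attributes are not a superkey of either fragment. The join is lossy.

No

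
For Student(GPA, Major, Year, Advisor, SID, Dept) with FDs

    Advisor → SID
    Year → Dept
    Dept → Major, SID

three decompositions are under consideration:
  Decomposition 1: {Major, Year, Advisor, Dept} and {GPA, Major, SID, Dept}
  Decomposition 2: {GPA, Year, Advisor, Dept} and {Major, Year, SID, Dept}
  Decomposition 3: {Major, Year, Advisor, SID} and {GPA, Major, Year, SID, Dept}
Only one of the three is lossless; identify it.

Decomposition 2

Decomposition 1: common = {Major, Dept}, closure = {Major, SID, Dept} → lossy.
Decomposition 2: common = {Year, Dept}, closure = {Major, Year, SID, Dept} → lossless.
Decomposition 3: common = {Major, Year, SID}, closure = {Major, Year, SID, Dept} → lossy.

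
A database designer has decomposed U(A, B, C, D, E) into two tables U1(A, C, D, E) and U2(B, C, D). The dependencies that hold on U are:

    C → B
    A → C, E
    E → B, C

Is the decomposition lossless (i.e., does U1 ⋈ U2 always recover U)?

Common attributes: U1 ∩ U2 = {C, D}.
Closure of {C, D}: C → B applies, adding B. So (C, D)⁺ = {B, C, D}.
This closure contains every attribute of U2, so U1 ∩ U2 → U2. The join is lossless.

Yes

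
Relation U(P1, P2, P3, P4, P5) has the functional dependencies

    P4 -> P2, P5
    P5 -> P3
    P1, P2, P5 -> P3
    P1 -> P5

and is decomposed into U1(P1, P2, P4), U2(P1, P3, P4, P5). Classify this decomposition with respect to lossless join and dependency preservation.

lossless and dependency-preserving

Lossless test: (P1, P4)⁺ = {P1, P2, P3, P4, P5}, which contains all of one fragment — lossless.
Dependency preservation: P4 → P2, P5; P1, P2, P5 → P3 are not contained in any single fragment, but the restricted closure of each left-hand side across the fragments still reaches the right-hand side; the remaining FDs each lie inside some fragment. All dependencies are preserved.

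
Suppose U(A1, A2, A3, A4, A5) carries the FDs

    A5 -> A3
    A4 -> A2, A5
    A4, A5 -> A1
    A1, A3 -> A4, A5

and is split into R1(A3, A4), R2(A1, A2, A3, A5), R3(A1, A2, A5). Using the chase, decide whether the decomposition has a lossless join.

Chase test. Columns are A1, A2, A3, A4, A5; row i has aⱼ where attribute j ∈ Ri, else bᵢⱼ.
Initial tableau (one row per fragment):
  row 1: b11 b12 a3 a4 b15
  row 2: a1 a2 a3 b24 a5
  row 3: a1 a2 b33 b34 a5
Rows 2 and 3 agree on A5; apply A5→A3 and equate their A3 entries.
Rows 2 and 3 agree on A1, A3; apply A1, A3→A4, A5 and equate their A4, A5 entries.
No row becomes fully distinguished — the join is lossy.

No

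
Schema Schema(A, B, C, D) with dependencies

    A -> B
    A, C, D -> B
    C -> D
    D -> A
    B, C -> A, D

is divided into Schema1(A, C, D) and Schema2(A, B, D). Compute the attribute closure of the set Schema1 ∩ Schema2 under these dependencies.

Schema1 ∩ Schema2 = {A, D}.
A → B applies, adding B
Closure: {A, B, D}.

A, B, D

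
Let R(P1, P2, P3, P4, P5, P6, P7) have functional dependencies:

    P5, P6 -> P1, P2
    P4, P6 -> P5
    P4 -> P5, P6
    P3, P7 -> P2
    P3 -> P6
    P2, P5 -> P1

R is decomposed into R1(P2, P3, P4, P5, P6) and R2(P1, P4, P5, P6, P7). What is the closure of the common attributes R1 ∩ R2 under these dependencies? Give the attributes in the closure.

P1, P2, P4, P5, P6

R1 ∩ R2 = {P4, P5, P6}.
P5, P6 → P1, P2 applies, adding P1, P2
Closure: {P1, P2, P4, P5, P6}.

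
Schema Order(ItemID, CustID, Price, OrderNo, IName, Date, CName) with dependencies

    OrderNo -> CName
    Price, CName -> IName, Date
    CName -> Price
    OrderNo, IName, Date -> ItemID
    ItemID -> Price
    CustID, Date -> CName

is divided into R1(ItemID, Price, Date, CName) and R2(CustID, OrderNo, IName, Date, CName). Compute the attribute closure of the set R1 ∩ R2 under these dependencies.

Price, IName, Date, CName

R1 ∩ R2 = {Date, CName}.
CName → Price applies, adding Price
Price, CName → IName, Date applies, adding IName
Closure: {Price, IName, Date, CName}.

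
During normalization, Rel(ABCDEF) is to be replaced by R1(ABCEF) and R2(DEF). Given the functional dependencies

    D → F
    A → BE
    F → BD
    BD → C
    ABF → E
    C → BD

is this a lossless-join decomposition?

Common attributes: R1 ∩ R2 = {EF}.
Closure of {EF}: F → BD applies, adding BD; BD → C applies, adding C. So (EF)⁺ = {BCDEF}.
This closure contains every attribute of R2, so R1 ∩ R2 → R2. The join is lossless.

Yes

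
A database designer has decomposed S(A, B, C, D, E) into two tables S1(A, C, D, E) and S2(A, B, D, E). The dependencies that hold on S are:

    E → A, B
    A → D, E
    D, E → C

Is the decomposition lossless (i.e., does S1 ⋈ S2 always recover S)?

Yes

Common attributes: S1 ∩ S2 = {A, D, E}.
Closure of {A, D, E}: E → A, B applies, adding B; D, E → C applies, adding C. So (A, D, E)⁺ = {A, B, C, D, E}.
This closure contains every attribute of S1, so S1 ∩ S2 → S1. The join is lossless.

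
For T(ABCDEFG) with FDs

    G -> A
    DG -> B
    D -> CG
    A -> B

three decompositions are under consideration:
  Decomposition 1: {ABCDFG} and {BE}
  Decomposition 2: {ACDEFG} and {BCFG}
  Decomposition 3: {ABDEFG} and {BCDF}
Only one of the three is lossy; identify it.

Decomposition 1: common = {B}, closure = {B} → lossy.
Decomposition 2: common = {CFG}, closure = {ABCFG} → lossless.
Decomposition 3: common = {BDF}, closure = {ABCDFG} → lossless.

Decomposition 1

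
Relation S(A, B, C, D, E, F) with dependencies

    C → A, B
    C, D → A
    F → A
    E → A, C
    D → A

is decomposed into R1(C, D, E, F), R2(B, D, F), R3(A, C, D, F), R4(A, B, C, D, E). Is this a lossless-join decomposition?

Chase test. Columns are A, B, C, D, E, F; row i has aⱼ where attribute j ∈ Ri, else bᵢⱼ.
Initial tableau (one row per fragment):
  row 1: b11 b12 a3 a4 a5 a6
  row 2: b21 a2 b23 a4 b25 a6
  row 3: a1 b32 a3 a4 b35 a6
  row 4: a1 a2 a3 a4 a5 b46
Rows 1 and 3 agree on C; apply C→A, B and equate their A, B entries.
Rows 1 and 4 agree on C; apply C→A, B and equate their A, B entries.
Rows 1 and 2 agree on F; apply F→A and equate their A entries.
Row 1 is now all distinguished symbols — the join is lossless.

Yes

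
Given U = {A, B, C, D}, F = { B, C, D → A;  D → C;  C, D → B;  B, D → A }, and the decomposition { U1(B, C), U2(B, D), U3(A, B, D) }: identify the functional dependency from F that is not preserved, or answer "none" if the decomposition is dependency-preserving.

Check D → C: no single fragment contains all of {C, D}, and the restricted closure of {D} across the fragments never reaches {C}.
B, C, D → A is preserved.
C, D → B is preserved.
B, D → A is preserved.

D → C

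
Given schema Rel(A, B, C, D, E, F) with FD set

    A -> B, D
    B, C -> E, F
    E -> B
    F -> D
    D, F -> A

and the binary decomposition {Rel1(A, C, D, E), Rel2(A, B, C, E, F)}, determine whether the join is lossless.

Yes

Common attributes: Rel1 ∩ Rel2 = {A, C, E}.
Closure of {A, C, E}: A → B, D applies, adding B, D; B, C → E, F applies, adding F. So (A, C, E)⁺ = {A, B, C, D, E, F}.
This closure contains every attribute of Rel1, so Rel1 ∩ Rel2 → Rel1. The join is lossless.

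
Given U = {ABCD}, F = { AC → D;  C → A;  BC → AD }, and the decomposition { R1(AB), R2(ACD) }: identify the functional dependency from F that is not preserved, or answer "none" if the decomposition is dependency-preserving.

none

AC → D lies within R2.
C → A lies within R2.
BC → AD: restricted closure across fragments reaches AD.
Every dependency is enforceable on the fragments, so the decomposition is dependency-preserving.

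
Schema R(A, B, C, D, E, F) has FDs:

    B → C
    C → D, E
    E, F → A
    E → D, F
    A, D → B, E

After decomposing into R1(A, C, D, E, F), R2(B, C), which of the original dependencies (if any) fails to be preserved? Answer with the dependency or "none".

B → C lies within R2.
C → D, E lies within R1.
E, F → A lies within R1.
E → D, F lies within R1.
A, D → B, E: restricted closure across fragments reaches B, E.
Every dependency is enforceable on the fragments, so the decomposition is dependency-preserving.

none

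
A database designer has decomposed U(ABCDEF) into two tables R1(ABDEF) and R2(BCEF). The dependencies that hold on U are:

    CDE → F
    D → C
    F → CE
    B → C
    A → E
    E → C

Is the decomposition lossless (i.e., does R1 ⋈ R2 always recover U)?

Yes

Common attributes: R1 ∩ R2 = {BEF}.
Closure of {BEF}: F → CE applies, adding C. So (BEF)⁺ = {BCEF}.
This closure contains every attribute of R2, so R1 ∩ R2 → R2. The join is lossless.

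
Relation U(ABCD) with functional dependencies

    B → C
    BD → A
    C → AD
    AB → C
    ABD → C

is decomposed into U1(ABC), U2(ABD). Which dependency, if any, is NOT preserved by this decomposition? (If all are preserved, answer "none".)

C → AD

Check C → AD: no single fragment contains all of {ACD}, and the restricted closure of {C} across the fragments never reaches {AD}.
B → C is preserved.
BD → A is preserved.
AB → C is preserved.
ABD → C is preserved.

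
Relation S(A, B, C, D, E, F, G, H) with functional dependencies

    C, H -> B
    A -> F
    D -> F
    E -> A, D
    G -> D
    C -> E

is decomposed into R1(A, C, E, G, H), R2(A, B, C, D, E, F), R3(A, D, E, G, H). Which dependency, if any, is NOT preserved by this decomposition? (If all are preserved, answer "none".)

Check C, H → B: no single fragment contains all of {B, C, H}, and the restricted closure of {C, H} across the fragments never reaches {B}.
A → F is preserved.
D → F is preserved.
E → A, D is preserved.
G → D is preserved.
C → E is preserved.

C, H -> B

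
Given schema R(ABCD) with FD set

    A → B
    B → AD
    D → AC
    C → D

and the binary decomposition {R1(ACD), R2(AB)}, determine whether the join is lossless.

Yes

Common attributes: R1 ∩ R2 = {A}.
Closure of {A}: A → B applies, adding B; B → AD applies, adding D; D → AC applies, adding C. So (A)⁺ = {ABCD}.
This closure contains every attribute of R1, so R1 ∩ R2 → R1. The join is lossless.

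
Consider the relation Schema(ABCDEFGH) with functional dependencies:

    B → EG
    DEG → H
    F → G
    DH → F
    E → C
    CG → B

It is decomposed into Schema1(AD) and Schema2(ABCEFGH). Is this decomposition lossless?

No

Common attributes: Schema1 ∩ Schema2 = {A}.
No dependency enlarges {A}, so (A)⁺ = {A}.
The closure contains neither all of Schema1 = {AD} nor all of Schema2 = {ABCEFGH}, so the common attributes are not a superkey of either fragment. The join is lossy.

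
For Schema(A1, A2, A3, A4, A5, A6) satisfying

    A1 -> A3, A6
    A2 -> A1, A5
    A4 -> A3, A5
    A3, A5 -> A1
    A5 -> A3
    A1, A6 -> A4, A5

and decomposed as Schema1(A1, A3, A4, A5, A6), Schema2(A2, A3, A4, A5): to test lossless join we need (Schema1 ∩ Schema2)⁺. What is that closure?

Schema1 ∩ Schema2 = {A3, A4, A5}.
A3, A5 → A1 applies, adding A1
A1 → A3, A6 applies, adding A6
Closure: {A1, A3, A4, A5, A6}.

A1, A3, A4, A5, A6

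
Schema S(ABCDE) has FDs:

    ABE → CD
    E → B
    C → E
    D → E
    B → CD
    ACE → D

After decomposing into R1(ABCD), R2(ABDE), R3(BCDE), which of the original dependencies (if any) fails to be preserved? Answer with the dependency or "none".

ABE → CD: restricted closure across fragments reaches CD.
E → B lies within R2.
C → E lies within R3.
D → E lies within R2.
B → CD lies within R1.
ACE → D: restricted closure across fragments reaches D.
Every dependency is enforceable on the fragments, so the decomposition is dependency-preserving.

none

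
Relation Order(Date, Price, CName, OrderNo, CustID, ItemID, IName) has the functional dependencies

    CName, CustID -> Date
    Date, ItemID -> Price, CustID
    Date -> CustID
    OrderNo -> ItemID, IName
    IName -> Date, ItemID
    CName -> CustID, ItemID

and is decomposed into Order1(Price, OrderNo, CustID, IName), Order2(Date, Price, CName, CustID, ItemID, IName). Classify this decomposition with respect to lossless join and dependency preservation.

lossy but dependency-preserving

Lossless test: (Price, CustID, IName)⁺ = {Date, Price, CustID, ItemID, IName}, which is a superkey of neither fragment — lossy.
Dependency preservation: OrderNo → ItemID, IName is not contained in any single fragment, but the restricted closure of its left-hand side across the fragments still reaches the right-hand side; the remaining FDs each lie inside some fragment. All dependencies are preserved.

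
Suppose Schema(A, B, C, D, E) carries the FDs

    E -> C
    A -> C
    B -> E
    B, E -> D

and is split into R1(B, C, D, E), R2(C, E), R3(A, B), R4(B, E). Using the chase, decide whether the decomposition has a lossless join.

Chase test. Columns are A, B, C, D, E; row i has aⱼ where attribute j ∈ Ri, else bᵢⱼ.
Initial tableau (one row per fragment):
  row 1: b11 a2 a3 a4 a5
  row 2: b21 b22 a3 b24 a5
  row 3: a1 a2 b33 b34 b35
  row 4: b41 a2 b43 b44 a5
Rows 1 and 4 agree on E; apply E→C and equate their C entries.
Rows 1 and 3 agree on B; apply B→E and equate their E entries.
Rows 1 and 3 agree on B, E; apply B, E→D and equate their D entries.
Rows 1 and 4 agree on B, E; apply B, E→D and equate their D entries.
Rows 1 and 3 agree on E; apply E→C and equate their C entries.
Row 3 is now all distinguished symbols — the join is lossless.

Yes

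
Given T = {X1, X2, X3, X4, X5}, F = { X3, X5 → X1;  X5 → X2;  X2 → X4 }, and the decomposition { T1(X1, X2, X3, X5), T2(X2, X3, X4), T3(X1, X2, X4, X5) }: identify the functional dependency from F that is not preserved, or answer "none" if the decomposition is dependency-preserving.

X3, X5 → X1 lies within T1.
X5 → X2 lies within T1.
X2 → X4 lies within T2.
Every dependency is enforceable on the fragments, so the decomposition is dependency-preserving.

none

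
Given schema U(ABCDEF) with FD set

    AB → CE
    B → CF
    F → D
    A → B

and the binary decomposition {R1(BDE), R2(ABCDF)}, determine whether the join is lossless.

No

Common attributes: R1 ∩ R2 = {BD}.
Closure of {BD}: B → CF applies, adding CF. So (BD)⁺ = {BCDF}.
The closure contains neither all of R1 = {BDE} nor all of R2 = {ABCDF}, so the common attributes are not a superkey of either fragment. The join is lossy.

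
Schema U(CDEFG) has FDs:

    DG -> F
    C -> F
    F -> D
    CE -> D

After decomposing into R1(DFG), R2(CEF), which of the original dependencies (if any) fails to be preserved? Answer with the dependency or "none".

DG → F lies within R1.
C → F lies within R2.
F → D lies within R1.
CE → D: restricted closure across fragments reaches D.
Every dependency is enforceable on the fragments, so the decomposition is dependency-preserving.

none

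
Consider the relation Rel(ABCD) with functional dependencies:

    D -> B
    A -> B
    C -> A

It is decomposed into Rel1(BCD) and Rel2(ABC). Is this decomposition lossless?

Yes

Common attributes: Rel1 ∩ Rel2 = {BC}.
Closure of {BC}: C → A applies, adding A. So (BC)⁺ = {ABC}.
This closure contains every attribute of Rel2, so Rel1 ∩ Rel2 → Rel2. The join is lossless.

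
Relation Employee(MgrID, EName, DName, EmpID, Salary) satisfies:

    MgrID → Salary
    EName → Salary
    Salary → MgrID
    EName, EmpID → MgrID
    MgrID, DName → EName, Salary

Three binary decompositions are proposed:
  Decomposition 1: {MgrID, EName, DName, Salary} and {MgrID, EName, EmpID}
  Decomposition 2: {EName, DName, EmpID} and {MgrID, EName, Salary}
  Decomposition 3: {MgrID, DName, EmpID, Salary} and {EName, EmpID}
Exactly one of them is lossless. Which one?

Decomposition 1: common = {MgrID, EName}, closure = {MgrID, EName, Salary} → lossy.
Decomposition 2: common = {EName}, closure = {MgrID, EName, Salary} → lossless.
Decomposition 3: common = {EmpID}, closure = {EmpID} → lossy.

Decomposition 2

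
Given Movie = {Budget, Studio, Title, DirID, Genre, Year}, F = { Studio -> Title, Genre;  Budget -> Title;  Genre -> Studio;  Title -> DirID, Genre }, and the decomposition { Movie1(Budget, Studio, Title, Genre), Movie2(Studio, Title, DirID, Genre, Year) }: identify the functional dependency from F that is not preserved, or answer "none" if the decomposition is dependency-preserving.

none

Studio → Title, Genre lies within Movie1.
Budget → Title lies within Movie1.
Genre → Studio lies within Movie1.
Title → DirID, Genre lies within Movie2.
Every dependency is enforceable on the fragments, so the decomposition is dependency-preserving.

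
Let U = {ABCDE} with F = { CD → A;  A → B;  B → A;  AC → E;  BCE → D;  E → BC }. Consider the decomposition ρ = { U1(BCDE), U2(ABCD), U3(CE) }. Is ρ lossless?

Chase test. Columns are ABCDE; row i has aⱼ where attribute j ∈ Ui, else bᵢⱼ.
Initial tableau (one row per fragment):
  row 1: b11 a2 a3 a4 a5
  row 2: a1 a2 a3 a4 b25
  row 3: b31 b32 a3 b34 a5
Rows 1 and 2 agree on CD; apply CD→A and equate their A entries.
Rows 1 and 2 agree on AC; apply AC→E and equate their E entries.
Rows 1 and 3 agree on E; apply E→BC and equate their BC entries.
Rows 1 and 3 agree on B; apply B→A and equate their A entries.
Rows 1 and 3 agree on BCE; apply BCE→D and equate their D entries.
Row 1 is now all distinguished symbols — the join is lossless.

Yes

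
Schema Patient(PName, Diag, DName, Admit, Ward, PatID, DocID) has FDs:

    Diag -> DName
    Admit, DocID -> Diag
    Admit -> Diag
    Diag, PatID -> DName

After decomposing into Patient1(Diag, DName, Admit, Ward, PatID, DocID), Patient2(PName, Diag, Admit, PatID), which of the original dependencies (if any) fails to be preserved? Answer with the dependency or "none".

none

Diag → DName lies within Patient1.
Admit, DocID → Diag lies within Patient1.
Admit → Diag lies within Patient1.
Diag, PatID → DName lies within Patient1.
Every dependency is enforceable on the fragments, so the decomposition is dependency-preserving.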